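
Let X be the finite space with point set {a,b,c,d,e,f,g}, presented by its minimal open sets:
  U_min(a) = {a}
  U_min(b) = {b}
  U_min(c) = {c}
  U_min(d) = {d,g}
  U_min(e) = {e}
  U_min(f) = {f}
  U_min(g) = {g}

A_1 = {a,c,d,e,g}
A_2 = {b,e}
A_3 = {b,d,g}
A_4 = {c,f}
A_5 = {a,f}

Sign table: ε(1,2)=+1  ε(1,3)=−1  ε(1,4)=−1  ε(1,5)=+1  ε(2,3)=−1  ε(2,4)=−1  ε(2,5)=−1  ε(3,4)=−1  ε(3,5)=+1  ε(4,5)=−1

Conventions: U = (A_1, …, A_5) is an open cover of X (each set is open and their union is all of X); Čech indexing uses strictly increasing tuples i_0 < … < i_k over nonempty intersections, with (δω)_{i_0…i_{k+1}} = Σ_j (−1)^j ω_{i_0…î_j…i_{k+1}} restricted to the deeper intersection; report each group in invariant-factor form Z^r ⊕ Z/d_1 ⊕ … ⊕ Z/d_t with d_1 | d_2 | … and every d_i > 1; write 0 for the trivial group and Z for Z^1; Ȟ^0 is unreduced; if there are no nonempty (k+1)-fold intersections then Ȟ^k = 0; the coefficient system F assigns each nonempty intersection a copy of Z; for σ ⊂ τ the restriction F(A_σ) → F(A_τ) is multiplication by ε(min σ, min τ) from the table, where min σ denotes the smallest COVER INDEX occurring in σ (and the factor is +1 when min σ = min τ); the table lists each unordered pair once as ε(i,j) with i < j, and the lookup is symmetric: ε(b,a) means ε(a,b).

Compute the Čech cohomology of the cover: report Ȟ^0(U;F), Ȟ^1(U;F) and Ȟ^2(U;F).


intersection data:
  A12={e} A13={d,g} A14={c} A15={a} A23={b} A45={f}
C dims 5,6; δ0: rk 4, SNF 1^4
Ȟ^0 = (5 − 4) − 0 = 1, so Ȟ^0 ≅ Z
Ȟ^1 = (6 − 0) − 4 = 2, so Ȟ^1 ≅ Z^2
Ȟ^2 = (0 − 0) − 0 = 0, so Ȟ^2 ≅ 0

Ȟ^0 = Z,  Ȟ^1 = Z^2,  Ȟ^2 = 0


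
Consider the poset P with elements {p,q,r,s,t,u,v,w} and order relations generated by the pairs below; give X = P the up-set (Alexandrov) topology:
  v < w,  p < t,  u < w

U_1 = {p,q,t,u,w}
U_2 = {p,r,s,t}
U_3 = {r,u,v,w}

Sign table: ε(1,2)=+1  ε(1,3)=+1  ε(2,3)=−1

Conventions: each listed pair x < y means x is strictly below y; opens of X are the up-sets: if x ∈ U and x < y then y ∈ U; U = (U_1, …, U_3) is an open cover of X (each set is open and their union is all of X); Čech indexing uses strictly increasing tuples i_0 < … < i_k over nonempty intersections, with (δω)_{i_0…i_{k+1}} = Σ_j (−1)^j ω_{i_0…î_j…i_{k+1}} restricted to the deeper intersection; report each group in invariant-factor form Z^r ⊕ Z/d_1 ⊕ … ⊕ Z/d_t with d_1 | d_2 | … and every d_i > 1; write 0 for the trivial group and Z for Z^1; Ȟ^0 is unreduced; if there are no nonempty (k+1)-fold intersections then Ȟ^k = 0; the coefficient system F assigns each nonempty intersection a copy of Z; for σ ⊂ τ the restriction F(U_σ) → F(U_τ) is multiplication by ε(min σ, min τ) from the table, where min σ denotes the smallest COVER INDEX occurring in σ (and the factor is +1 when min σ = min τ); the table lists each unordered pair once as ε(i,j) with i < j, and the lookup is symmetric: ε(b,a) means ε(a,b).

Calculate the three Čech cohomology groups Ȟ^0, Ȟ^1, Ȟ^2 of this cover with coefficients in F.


nonempty intersections:
  U12={p,t} U13={u,w} U23={r}
C dims 3,3; δ0: rk 3, SNF 1^2·2
Ȟ^0: (3−3)−0=0 ⇒ 0
Ȟ^1: (3−0)−3=0 plus torsion [2] ⇒ Z/2
Ȟ^2: (0−0)−0=0 ⇒ 0

Ȟ^0 ≅ 0, Ȟ^1 ≅ Z/2, Ȟ^2 ≅ 0


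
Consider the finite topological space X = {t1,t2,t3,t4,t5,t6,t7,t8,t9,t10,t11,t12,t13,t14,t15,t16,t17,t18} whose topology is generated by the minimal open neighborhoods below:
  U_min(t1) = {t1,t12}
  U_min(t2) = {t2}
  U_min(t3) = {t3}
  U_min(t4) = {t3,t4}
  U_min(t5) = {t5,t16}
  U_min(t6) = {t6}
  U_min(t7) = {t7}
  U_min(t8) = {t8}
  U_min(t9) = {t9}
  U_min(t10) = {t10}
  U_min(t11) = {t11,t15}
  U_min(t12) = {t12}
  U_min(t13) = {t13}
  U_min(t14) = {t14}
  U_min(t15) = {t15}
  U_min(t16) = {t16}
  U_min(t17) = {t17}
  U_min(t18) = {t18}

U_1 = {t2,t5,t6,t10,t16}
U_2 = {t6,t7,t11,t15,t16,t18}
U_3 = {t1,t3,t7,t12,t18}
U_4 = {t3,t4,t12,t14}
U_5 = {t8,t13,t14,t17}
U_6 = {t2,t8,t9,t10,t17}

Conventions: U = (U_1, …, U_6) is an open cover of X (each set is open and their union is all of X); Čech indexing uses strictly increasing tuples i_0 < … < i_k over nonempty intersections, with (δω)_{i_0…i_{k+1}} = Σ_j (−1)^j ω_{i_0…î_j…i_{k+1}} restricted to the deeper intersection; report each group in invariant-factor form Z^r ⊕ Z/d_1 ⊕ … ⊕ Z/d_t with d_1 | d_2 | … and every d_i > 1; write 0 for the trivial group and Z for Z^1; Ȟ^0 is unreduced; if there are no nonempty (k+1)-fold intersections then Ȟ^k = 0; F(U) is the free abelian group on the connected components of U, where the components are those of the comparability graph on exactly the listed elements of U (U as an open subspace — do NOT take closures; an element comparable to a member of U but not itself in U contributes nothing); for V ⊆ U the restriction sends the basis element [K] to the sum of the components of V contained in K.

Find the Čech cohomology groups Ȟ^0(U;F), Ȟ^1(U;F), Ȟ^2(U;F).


nerve simplices:
  U12={t6,t16} U16={t2,t10} U23={t7,t18} U34={t3,t12} U45={t14} U56={t8,t17}
components per intersection:
  U1: {t2} {t5,t16} {t6} {t10}
  U2: {t6} {t7} {t11,t15} {t16} {t18}
  U3: {t1,t12} {t3} {t7} {t18}
  U4: {t3,t4} {t12} {t14}
  U5: {t8} {t13} {t14} {t17}
  U6: {t2} {t8} {t9} {t10} {t17}
  U12: {t6} {t16}
  U16: {t2} {t10}
  U23: {t7} {t18}
  U34: {t3} {t12}
  U45: {t14}
  U56: {t8} {t17}
C dims 25,11; δ0: rk 11, SNF 1^11
degree 0: 25−11−0 = 14 → Ȟ^0 ≅ Z^14
degree 1: 11−0−11 = 0 → Ȟ^1 ≅ 0
degree 2: 0−0−0 = 0 → Ȟ^2 ≅ 0

Ȟ^0 ≅ Z^14, Ȟ^1 ≅ 0, Ȟ^2 ≅ 0


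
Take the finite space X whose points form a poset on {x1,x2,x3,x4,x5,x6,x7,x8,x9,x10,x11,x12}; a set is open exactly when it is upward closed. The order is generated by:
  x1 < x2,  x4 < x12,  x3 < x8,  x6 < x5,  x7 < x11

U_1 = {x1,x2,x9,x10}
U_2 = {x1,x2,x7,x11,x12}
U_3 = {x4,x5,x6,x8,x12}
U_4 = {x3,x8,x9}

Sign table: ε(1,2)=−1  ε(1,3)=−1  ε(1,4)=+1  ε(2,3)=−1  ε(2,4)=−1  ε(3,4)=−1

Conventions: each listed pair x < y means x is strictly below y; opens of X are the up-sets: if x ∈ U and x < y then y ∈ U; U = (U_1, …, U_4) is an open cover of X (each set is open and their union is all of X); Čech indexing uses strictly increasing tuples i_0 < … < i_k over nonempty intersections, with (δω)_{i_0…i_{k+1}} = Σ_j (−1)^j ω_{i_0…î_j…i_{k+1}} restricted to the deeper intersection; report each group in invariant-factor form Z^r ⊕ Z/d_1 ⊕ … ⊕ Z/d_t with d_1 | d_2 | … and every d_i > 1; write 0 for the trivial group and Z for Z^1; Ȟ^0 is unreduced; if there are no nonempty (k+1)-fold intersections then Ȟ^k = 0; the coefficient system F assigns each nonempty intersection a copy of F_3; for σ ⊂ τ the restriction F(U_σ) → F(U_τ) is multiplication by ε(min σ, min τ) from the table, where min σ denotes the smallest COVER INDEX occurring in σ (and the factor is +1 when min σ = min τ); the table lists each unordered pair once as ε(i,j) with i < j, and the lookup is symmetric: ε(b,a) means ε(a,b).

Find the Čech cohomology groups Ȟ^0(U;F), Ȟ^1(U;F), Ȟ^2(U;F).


Ȟ^0 = 0,  Ȟ^1 = 0,  Ȟ^2 = 0

nerve simplices:
  U12={x1,x2} U14={x9} U23={x12} U34={x8}
C dims 4,4; δ0: rk_F3 4
degree 0: 4−4−0 = 0 → Ȟ^0 ≅ 0
degree 1: 4−0−4 = 0 → Ȟ^1 ≅ 0
degree 2: 0−0−0 = 0 → Ȟ^2 ≅ 0


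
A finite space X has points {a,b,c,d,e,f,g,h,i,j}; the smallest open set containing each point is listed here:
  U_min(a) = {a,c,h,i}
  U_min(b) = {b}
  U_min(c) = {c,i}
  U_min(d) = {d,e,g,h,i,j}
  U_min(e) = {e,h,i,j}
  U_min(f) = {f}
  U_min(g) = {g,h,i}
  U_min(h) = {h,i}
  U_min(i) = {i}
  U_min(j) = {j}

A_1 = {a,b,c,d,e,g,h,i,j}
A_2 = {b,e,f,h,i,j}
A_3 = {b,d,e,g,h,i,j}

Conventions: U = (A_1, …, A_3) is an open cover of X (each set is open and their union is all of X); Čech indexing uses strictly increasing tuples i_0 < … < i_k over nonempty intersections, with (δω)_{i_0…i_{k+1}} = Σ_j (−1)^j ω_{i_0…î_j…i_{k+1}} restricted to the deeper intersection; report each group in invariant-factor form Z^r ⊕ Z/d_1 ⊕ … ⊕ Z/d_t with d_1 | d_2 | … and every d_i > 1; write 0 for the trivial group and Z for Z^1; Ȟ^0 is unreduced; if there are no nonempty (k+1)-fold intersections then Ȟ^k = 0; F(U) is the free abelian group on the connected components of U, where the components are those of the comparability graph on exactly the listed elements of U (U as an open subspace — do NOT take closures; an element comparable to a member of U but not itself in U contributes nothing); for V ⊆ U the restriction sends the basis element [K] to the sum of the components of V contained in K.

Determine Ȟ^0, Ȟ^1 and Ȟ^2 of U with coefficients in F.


Ȟ^0(U;F) ≅ Z^3, Ȟ^1(U;F) ≅ 0, Ȟ^2(U;F) ≅ 0

nonempty overlaps:
  A12={b,e,h,i,j} A13={b,d,e,g,h,i,j} A23={b,e,h,i,j}
  A123={b,e,h,i,j}
components per intersection:
  A1: {a,c,d,e,g,h,i,j} {b}
  A2: {b} {e,h,i,j} {f}
  A3: {b} {d,e,g,h,i,j}
  A12: {b} {e,h,i,j}
  A13: {b} {d,e,g,h,i,j}
  A23: {b} {e,h,i,j}
  A123: {b} {e,h,i,j}
C dims 7,6,2; δ0: rk 4, SNF 1^4; δ1: rk 2, SNF 1^2
degree 0: 7−4−0 = 3 → Ȟ^0 ≅ Z^3
degree 1: 6−2−4 = 0 → Ȟ^1 ≅ 0
degree 2: 2−0−2 = 0 → Ȟ^2 ≅ 0


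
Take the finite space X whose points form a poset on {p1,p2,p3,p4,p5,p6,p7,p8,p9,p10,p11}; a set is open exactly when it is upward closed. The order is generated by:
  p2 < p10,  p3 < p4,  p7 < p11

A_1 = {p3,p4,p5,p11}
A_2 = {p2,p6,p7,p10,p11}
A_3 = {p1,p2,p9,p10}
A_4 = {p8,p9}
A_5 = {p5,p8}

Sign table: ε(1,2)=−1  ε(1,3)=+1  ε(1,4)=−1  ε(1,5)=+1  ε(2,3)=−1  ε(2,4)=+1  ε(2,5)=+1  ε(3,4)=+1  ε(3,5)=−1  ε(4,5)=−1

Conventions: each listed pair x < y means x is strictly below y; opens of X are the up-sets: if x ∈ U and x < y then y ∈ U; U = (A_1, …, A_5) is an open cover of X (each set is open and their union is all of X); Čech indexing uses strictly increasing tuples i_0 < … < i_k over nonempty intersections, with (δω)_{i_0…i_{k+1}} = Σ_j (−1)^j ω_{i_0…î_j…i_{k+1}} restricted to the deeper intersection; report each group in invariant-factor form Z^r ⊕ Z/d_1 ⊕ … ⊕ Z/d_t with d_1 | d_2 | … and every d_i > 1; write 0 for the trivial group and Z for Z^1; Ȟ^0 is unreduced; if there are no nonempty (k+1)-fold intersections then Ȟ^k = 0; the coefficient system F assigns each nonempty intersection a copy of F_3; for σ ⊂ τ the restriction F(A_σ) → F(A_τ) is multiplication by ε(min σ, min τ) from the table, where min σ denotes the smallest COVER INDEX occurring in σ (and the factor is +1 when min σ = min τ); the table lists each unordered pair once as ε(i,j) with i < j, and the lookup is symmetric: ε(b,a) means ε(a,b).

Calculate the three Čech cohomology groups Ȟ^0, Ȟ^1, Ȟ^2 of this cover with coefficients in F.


Ȟ^0 = 0; Ȟ^1 = 0; Ȟ^2 = 0

nerve simplices:
  A12={p11} A15={p5} A23={p2,p10} A34={p9} A45={p8}
C dims 5,5; δ0: rk_F3 5
degree 0: 5−5−0 = 0 → Ȟ^0 ≅ 0
degree 1: 5−0−5 = 0 → Ȟ^1 ≅ 0
degree 2: 0−0−0 = 0 → Ȟ^2 ≅ 0


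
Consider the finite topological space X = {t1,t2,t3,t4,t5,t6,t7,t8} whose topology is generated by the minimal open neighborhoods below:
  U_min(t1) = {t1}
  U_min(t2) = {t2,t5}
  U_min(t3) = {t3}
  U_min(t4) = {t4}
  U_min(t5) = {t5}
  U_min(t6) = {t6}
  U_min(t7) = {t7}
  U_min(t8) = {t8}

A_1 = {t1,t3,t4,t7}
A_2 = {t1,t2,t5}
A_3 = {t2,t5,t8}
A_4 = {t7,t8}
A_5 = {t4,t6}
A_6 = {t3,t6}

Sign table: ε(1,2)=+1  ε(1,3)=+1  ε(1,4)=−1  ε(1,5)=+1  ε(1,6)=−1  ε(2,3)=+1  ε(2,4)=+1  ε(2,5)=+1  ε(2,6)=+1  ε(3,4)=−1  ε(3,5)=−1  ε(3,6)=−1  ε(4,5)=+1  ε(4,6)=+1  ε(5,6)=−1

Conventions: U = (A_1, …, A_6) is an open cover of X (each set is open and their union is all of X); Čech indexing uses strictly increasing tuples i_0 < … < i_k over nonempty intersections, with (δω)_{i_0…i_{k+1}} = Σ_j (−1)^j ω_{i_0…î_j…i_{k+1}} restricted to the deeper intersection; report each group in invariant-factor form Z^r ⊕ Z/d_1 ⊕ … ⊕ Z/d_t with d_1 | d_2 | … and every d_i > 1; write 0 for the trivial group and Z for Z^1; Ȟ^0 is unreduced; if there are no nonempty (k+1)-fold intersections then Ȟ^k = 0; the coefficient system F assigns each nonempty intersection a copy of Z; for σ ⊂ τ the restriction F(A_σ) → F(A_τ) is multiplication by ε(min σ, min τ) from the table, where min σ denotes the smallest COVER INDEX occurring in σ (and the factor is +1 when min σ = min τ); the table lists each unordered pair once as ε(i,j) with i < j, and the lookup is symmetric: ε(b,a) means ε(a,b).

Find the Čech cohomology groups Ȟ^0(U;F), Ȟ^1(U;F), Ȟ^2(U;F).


nonempty overlaps:
  A12={t1} A14={t7} A15={t4} A16={t3} A23={t2,t5} A34={t8} A56={t6}
C dims 6,7; δ0: rk 5, SNF 1^5
degree 0: 6−5−0 = 1 → Ȟ^0 ≅ Z
degree 1: 7−0−5 = 2 → Ȟ^1 ≅ Z^2
degree 2: 0−0−0 = 0 → Ȟ^2 ≅ 0

Ȟ^0 = Z, Ȟ^1 = Z^2, Ȟ^2 = 0


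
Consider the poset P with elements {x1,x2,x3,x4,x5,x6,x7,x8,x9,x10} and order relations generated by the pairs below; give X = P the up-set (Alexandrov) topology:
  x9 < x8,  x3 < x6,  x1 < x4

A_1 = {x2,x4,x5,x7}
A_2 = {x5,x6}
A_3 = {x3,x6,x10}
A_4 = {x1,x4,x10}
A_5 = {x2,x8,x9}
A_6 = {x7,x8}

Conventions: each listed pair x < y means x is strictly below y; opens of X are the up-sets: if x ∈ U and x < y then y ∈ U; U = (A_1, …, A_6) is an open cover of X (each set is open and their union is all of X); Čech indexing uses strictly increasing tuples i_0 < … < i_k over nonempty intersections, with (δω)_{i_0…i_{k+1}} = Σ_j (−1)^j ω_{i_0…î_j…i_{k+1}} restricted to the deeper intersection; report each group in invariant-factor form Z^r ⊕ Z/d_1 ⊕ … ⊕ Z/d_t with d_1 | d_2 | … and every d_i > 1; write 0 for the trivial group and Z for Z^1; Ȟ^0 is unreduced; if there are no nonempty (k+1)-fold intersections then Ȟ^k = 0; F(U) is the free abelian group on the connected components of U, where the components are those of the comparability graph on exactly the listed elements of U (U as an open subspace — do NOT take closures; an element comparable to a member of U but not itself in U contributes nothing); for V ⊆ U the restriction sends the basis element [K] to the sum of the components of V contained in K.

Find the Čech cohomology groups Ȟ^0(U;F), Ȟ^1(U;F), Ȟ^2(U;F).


nonempty intersections:
  A12={x5} A14={x4} A15={x2} A16={x7} A23={x6} A34={x10} A56={x8}
components per intersection:
  A1: {x2} {x4} {x5} {x7}
  A2: {x5} {x6}
  A3: {x3,x6} {x10}
  A4: {x1,x4} {x10}
  A5: {x2} {x8,x9}
  A6: {x7} {x8}
  A12: {x5}
  A14: {x4}
  A15: {x2}
  A16: {x7}
  A23: {x6}
  A34: {x10}
  A56: {x8}
C dims 14,7; δ0: rk 7, SNF 1^7
Ȟ^0: (14−7)−0=7 ⇒ Z^7
Ȟ^1: (7−0)−7=0 ⇒ 0
Ȟ^2: (0−0)−0=0 ⇒ 0

Ȟ^0(U;F) ≅ Z^7, Ȟ^1(U;F) ≅ 0, Ȟ^2(U;F) ≅ 0


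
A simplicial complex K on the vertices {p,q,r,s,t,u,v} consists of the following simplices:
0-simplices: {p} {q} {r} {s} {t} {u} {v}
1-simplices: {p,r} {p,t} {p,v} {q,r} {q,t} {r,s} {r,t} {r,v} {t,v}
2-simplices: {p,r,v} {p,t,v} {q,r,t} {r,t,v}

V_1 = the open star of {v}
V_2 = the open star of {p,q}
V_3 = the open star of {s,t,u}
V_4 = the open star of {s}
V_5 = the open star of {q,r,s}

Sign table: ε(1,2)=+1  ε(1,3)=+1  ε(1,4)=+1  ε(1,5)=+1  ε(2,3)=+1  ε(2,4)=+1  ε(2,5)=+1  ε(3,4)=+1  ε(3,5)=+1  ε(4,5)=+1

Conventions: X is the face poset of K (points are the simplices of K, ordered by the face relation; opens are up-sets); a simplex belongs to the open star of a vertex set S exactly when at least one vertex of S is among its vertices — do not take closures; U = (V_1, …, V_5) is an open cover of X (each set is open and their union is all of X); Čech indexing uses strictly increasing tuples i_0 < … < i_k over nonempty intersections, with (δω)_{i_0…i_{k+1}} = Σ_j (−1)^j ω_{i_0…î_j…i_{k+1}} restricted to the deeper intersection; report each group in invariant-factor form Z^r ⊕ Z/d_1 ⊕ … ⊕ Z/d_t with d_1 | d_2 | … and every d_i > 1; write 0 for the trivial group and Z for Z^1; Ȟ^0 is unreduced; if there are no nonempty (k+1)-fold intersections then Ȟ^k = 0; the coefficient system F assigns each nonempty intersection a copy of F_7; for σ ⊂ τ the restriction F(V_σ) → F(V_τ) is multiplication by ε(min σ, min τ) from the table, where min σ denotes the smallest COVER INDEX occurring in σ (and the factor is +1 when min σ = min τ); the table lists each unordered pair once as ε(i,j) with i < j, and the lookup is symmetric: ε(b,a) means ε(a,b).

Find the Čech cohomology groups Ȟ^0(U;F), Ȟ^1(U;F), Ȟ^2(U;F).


nonempty overlaps:
  V1={{v},{p,v},{r,v},{t,v},{p,r,v},{p,t,v},{r,t,v}} V2={{p},{q},{p,r},{p,t},{p,v},{q,r},{q,t},{p,r,v},{p,t,v},{q,r,t}} V3={{s},{t},{u},{p,t},{q,t},{r,s},{r,t},{t,v},{p,t,v},{q,r,t},{r,t,v}} V4={{s},{r,s}} V5={{q},{r},{s},{p,r},{q,r},{q,t},{r,s},{r,t},{r,v},{p,r,v},{q,r,t},{r,t,v}}
  V12={{p,v},{p,r,v},{p,t,v}} V13={{t,v},{p,t,v},{r,t,v}} V15={{r,v},{p,r,v},{r,t,v}} V23={{p,t},{q,t},{p,t,v},{q,r,t}} V25={{q},{p,r},{q,r},{q,t},{p,r,v},{q,r,t}} V34={{s},{r,s}} V35={{s},{q,t},{r,s},{r,t},{q,r,t},{r,t,v}} V45={{s},{r,s}}
  V123={{p,t,v}} V125={{p,r,v}} V135={{r,t,v}} V235={{q,t},{q,r,t}} V345={{s},{r,s}}
C dims 5,8,5; δ0: rk_F7 4; δ1: rk_F7 4
degree 0: 5−4−0 = 1 → Ȟ^0 ≅ Z/7
degree 1: 8−4−4 = 0 → Ȟ^1 ≅ 0
degree 2: 5−0−4 = 1 → Ȟ^2 ≅ Z/7

Ȟ^0(U;F) ≅ Z/7, Ȟ^1(U;F) ≅ 0 and Ȟ^2(U;F) ≅ Z/7


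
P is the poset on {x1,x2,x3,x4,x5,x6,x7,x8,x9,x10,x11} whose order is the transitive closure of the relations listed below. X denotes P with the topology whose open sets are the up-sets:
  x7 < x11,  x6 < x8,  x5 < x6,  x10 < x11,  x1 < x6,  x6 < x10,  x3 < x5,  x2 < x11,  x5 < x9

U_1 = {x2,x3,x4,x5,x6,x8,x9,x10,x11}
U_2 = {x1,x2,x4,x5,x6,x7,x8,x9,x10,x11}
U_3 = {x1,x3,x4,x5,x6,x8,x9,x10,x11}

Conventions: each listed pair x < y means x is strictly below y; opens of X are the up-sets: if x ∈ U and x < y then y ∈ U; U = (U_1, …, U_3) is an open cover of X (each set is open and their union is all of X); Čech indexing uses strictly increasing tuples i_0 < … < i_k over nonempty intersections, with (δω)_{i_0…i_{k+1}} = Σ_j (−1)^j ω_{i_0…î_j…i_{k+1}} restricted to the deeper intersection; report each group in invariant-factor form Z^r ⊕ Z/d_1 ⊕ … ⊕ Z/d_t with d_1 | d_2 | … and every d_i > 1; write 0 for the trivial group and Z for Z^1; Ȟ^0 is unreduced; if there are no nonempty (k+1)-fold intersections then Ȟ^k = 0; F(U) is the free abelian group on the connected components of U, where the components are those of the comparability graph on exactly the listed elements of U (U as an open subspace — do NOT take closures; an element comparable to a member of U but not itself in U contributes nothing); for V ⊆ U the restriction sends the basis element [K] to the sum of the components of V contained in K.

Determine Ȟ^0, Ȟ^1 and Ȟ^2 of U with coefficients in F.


Ȟ^0 = Z^2, Ȟ^1 = 0, Ȟ^2 = 0

cover nerve:
  U12={x2,x4,x5,x6,x8,x9,x10,x11} U13={x3,x4,x5,x6,x8,x9,x10,x11} U23={x1,x4,x5,x6,x8,x9,x10,x11}
  U123={x4,x5,x6,x8,x9,x10,x11}
components per intersection:
  U1: {x2,x3,x5,x6,x8,x9,x10,x11} {x4}
  U2: {x1,x2,x5,x6,x7,x8,x9,x10,x11} {x4}
  U3: {x1,x3,x5,x6,x8,x9,x10,x11} {x4}
  U12: {x2,x5,x6,x8,x9,x10,x11} {x4}
  U13: {x3,x5,x6,x8,x9,x10,x11} {x4}
  U23: {x1,x5,x6,x8,x9,x10,x11} {x4}
  U123: {x4} {x5,x6,x8,x9,x10,x11}
C dims 6,6,2; δ0: rk 4, SNF 1^4; δ1: rk 2, SNF 1^2
Ȟ^0: (6−4)−0=2 ⇒ Z^2
Ȟ^1: (6−2)−4=0 ⇒ 0
Ȟ^2: (2−0)−2=0 ⇒ 0


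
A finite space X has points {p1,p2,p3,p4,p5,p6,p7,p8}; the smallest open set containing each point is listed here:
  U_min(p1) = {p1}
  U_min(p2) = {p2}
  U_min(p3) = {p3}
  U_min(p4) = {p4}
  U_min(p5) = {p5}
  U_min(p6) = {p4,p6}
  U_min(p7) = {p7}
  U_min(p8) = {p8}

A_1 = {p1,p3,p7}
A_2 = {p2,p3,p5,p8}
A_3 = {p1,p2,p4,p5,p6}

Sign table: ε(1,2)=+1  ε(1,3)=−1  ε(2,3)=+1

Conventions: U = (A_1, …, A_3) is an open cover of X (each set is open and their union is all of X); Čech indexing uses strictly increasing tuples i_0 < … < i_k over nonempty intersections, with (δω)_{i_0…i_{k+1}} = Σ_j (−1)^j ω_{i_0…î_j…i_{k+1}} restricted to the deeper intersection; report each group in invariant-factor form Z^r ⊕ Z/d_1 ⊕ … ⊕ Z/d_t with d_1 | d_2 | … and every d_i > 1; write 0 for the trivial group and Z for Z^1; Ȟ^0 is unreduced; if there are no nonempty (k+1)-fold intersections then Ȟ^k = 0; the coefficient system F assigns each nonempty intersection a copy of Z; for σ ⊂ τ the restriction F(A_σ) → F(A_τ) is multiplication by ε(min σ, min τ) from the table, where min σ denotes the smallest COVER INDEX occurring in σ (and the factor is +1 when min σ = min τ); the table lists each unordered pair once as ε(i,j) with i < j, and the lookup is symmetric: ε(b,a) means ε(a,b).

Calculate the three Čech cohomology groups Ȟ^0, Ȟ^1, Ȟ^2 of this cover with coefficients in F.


Ȟ^0(U;F) ≅ 0,  Ȟ^1(U;F) ≅ Z/2,  Ȟ^2(U;F) ≅ 0

nonempty overlaps:
  A12={p3} A13={p1} A23={p2,p5}
C dims 3,3; δ0: rk 3, SNF 1^2·2
degree 0: 3−3−0 = 0 → Ȟ^0 ≅ 0
degree 1: 3−0−3 = 0 plus torsion [2] → Ȟ^1 ≅ Z/2
degree 2: 0−0−0 = 0 → Ȟ^2 ≅ 0


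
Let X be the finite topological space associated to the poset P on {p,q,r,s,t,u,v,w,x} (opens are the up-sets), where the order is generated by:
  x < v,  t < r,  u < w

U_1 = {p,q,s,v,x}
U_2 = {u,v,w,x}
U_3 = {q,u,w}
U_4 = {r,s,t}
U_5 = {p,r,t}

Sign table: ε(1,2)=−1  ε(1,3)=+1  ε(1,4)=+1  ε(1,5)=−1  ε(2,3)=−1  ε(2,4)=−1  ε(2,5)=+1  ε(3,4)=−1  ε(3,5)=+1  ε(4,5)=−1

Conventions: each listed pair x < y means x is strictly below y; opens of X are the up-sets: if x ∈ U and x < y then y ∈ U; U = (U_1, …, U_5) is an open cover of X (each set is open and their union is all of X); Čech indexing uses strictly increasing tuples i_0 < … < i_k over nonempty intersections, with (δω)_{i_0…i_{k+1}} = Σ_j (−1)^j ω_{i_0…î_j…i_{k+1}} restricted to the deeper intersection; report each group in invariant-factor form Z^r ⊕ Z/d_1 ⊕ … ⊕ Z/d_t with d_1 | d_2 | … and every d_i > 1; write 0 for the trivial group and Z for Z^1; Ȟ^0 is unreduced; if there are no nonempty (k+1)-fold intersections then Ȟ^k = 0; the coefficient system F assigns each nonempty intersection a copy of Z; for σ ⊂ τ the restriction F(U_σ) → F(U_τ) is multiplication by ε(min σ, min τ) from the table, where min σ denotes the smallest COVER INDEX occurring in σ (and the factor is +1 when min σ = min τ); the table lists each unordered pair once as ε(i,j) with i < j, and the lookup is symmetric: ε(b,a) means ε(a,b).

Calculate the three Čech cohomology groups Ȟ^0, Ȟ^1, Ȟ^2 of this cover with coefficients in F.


nonempty overlaps:
  U12={v,x} U13={q} U14={s} U15={p} U23={u,w} U45={r,t}
C dims 5,6; δ0: rk 4, SNF 1^4
degree 0: 5−4−0 = 1 → Ȟ^0 ≅ Z
degree 1: 6−0−4 = 2 → Ȟ^1 ≅ Z^2
degree 2: 0−0−0 = 0 → Ȟ^2 ≅ 0

Ȟ^0 ≅ Z, Ȟ^1 ≅ Z^2 and Ȟ^2 ≅ 0


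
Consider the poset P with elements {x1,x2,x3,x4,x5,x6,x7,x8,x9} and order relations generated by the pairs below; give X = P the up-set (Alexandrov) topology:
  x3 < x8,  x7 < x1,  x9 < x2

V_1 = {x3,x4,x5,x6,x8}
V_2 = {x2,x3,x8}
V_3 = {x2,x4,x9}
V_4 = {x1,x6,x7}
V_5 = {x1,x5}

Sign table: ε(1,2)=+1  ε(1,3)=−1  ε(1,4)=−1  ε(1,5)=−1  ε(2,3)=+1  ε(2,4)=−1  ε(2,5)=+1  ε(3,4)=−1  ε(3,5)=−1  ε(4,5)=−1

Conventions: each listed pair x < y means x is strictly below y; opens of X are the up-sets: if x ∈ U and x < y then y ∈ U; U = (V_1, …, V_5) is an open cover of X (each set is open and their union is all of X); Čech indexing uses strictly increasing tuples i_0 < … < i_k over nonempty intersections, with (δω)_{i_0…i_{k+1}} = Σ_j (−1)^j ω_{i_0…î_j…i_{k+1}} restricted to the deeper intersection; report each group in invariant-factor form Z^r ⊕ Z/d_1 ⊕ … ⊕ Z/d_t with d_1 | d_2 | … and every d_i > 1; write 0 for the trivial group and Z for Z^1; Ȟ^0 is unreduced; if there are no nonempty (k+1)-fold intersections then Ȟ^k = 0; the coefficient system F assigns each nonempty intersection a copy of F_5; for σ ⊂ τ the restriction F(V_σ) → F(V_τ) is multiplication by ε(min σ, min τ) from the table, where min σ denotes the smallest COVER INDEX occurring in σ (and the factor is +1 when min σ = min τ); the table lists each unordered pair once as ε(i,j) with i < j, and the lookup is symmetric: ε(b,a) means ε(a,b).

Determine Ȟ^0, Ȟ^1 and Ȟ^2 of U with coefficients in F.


Ȟ^0 = 0,  Ȟ^1 = Z/5,  Ȟ^2 = 0

nerve of the cover:
  V12={x3,x8} V13={x4} V14={x6} V15={x5} V23={x2} V45={x1}
C dims 5,6; δ0: rk_F5 5
Ȟ^0 = (5 − 5) − 0 = 0, so Ȟ^0 ≅ 0
Ȟ^1 = (6 − 0) − 5 = 1, so Ȟ^1 ≅ Z/5
Ȟ^2 = (0 − 0) − 0 = 0, so Ȟ^2 ≅ 0


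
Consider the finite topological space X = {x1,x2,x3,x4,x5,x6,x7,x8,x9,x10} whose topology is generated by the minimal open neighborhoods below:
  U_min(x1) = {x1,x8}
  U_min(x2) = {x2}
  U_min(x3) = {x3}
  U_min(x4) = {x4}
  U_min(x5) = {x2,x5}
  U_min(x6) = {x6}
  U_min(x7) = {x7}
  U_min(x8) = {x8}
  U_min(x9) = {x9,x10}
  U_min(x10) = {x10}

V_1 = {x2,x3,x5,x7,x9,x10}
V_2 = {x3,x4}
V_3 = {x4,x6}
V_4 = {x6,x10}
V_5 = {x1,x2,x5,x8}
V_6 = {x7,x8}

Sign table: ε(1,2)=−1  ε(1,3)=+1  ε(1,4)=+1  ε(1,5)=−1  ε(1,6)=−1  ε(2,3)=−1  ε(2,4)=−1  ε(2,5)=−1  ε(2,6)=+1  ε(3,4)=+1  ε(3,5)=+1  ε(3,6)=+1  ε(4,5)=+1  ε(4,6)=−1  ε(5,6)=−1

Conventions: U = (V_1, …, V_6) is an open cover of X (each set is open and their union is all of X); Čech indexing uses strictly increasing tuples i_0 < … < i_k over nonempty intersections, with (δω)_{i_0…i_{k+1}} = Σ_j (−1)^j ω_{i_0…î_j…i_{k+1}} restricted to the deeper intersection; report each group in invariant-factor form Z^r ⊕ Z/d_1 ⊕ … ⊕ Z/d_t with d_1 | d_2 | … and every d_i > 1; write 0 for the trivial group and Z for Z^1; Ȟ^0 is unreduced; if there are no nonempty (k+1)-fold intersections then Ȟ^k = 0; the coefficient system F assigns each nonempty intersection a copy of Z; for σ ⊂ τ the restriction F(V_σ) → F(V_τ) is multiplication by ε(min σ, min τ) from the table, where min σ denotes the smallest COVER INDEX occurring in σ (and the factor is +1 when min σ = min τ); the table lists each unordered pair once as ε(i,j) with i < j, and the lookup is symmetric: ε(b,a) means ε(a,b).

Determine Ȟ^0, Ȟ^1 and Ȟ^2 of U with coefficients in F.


Ȟ^0(U;F) ≅ 0, Ȟ^1(U;F) ≅ Z ⊕ Z/2 and Ȟ^2(U;F) ≅ 0

nonempty overlaps:
  V12={x3} V14={x10} V15={x2,x5} V16={x7} V23={x4} V34={x6} V56={x8}
C dims 6,7; δ0: rk 6, SNF 1^5·2
degree 0: 6−6−0 = 0 → Ȟ^0 ≅ 0
degree 1: 7−0−6 = 1 plus torsion [2] → Ȟ^1 ≅ Z ⊕ Z/2
degree 2: 0−0−0 = 0 → Ȟ^2 ≅ 0


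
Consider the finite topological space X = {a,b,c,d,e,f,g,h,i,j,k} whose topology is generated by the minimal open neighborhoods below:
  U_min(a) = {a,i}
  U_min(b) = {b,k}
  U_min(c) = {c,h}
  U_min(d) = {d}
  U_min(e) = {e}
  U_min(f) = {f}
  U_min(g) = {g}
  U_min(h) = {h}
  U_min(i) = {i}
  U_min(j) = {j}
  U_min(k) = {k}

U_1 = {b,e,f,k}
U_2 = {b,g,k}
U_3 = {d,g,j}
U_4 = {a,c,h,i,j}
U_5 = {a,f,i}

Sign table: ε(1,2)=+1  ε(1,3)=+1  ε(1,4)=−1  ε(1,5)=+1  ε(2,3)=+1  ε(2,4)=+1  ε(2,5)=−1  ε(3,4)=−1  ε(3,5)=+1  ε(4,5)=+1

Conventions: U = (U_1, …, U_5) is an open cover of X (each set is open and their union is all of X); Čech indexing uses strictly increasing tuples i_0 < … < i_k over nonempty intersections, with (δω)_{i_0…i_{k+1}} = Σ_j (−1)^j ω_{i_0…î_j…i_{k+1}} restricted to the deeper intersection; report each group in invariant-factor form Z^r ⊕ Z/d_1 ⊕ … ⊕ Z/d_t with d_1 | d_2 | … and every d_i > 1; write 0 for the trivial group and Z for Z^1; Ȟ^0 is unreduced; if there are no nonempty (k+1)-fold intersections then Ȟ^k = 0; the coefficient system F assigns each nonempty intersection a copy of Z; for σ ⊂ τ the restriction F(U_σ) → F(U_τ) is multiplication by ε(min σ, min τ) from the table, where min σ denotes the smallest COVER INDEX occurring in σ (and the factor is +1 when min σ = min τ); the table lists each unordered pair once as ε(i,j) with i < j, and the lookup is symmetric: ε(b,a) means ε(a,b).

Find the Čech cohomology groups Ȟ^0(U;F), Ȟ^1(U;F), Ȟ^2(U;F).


nerve of the cover:
  U12={b,k} U15={f} U23={g} U34={j} U45={a,i}
C dims 5,5; δ0: rk 5, SNF 1^4·2
Ȟ^0 = (5 − 5) − 0 = 0, so Ȟ^0 ≅ 0
Ȟ^1 = (5 − 0) − 5 = 0 plus torsion [2], so Ȟ^1 ≅ Z/2
Ȟ^2 = (0 − 0) − 0 = 0, so Ȟ^2 ≅ 0

Ȟ^0 ≅ 0, Ȟ^1 ≅ Z/2, Ȟ^2 ≅ 0


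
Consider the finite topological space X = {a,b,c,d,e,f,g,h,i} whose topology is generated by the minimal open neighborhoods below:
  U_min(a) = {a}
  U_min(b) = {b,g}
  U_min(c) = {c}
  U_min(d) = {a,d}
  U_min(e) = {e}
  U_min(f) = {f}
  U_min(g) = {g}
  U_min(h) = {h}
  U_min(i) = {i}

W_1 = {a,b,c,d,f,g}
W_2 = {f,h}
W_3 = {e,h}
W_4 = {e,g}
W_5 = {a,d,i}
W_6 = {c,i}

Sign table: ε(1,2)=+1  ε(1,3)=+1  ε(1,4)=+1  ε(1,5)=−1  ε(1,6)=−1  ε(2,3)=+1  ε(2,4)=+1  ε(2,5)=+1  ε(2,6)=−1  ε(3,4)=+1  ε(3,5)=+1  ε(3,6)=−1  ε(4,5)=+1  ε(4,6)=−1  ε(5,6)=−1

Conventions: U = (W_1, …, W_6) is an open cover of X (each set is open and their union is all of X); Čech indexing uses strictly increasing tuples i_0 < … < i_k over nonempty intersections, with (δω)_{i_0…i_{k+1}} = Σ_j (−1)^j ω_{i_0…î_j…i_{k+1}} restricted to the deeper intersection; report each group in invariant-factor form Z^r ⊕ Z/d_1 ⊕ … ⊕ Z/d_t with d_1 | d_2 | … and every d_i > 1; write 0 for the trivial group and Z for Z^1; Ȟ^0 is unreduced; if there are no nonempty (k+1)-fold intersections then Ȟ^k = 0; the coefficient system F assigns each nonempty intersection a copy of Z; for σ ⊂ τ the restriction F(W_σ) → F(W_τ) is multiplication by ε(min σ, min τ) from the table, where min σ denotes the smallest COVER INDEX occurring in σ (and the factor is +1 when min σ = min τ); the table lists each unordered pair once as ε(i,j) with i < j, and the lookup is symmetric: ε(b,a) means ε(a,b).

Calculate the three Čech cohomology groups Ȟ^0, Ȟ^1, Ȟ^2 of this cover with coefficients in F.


nonempty intersections:
  W12={f} W14={g} W15={a,d} W16={c} W23={h} W34={e} W56={i}
C dims 6,7; δ0: rk 6, SNF 1^5·2
Ȟ^0: (6−6)−0=0 ⇒ 0
Ȟ^1: (7−0)−6=1 plus torsion [2] ⇒ Z ⊕ Z/2
Ȟ^2: (0−0)−0=0 ⇒ 0

Ȟ^0 = 0; Ȟ^1 = Z ⊕ Z/2; Ȟ^2 = 0


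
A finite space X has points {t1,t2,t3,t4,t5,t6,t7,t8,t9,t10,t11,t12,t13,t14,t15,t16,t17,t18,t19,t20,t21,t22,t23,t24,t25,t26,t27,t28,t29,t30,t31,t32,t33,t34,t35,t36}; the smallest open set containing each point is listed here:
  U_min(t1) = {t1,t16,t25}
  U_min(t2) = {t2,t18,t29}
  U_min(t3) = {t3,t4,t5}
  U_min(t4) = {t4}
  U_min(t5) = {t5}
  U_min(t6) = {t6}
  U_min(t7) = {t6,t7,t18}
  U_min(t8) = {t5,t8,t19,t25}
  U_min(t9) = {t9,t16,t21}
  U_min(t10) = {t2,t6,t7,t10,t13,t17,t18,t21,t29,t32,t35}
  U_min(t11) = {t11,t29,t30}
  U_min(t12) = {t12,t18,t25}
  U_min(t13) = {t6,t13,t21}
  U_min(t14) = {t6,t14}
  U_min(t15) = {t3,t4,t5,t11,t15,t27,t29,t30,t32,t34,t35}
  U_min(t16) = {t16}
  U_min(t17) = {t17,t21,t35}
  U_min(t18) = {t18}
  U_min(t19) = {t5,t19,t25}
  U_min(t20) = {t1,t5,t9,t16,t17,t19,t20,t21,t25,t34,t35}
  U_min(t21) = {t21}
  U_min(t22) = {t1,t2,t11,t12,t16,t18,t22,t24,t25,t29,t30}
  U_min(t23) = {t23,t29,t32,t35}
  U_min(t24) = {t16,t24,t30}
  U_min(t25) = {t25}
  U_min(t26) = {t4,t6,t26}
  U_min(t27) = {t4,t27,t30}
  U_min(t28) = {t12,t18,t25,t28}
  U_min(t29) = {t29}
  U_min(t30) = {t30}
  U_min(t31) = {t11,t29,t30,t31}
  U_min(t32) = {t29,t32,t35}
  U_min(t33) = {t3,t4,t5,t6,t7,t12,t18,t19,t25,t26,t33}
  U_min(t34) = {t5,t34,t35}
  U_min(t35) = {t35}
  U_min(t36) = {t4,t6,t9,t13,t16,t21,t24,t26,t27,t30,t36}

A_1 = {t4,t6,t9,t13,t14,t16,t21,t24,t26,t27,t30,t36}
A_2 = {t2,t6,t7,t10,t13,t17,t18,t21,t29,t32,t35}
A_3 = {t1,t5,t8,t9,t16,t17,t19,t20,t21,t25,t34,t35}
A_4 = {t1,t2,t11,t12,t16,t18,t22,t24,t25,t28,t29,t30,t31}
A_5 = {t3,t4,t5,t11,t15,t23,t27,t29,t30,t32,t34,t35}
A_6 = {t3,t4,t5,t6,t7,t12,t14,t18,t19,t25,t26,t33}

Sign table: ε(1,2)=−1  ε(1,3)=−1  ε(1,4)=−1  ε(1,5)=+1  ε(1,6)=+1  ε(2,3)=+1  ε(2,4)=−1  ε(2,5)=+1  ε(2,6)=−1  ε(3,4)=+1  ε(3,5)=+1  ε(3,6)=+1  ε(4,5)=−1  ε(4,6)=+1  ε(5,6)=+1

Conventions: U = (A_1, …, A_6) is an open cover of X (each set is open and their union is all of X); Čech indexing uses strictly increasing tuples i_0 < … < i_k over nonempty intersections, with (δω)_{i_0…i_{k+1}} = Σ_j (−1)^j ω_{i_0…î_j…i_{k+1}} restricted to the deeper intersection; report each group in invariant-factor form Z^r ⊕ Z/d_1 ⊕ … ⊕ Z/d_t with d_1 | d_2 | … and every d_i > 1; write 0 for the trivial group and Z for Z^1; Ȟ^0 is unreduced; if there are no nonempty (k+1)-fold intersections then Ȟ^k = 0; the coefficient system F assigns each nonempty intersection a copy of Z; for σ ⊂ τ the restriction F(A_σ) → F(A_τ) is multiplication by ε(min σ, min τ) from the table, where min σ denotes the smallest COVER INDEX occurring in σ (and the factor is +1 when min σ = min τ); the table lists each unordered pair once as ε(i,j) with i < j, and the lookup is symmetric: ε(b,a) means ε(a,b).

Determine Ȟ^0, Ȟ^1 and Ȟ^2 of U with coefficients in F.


Ȟ^0 ≅ 0,  Ȟ^1 ≅ Z/2,  Ȟ^2 ≅ Z

nerve simplices:
  A12={t6,t13,t21} A13={t9,t16,t21} A14={t16,t24,t30} A15={t4,t27,t30} A16={t4,t6,t14,t26} A23={t17,t21,t35} A24={t2,t18,t29} A25={t29,t32,t35} A26={t6,t7,t18} A34={t1,t16,t25} A35={t5,t34,t35} A36={t5,t19,t25} A45={t11,t29,t30} A46={t12,t18,t25} A56={t3,t4,t5}
  A123={t21} A126={t6} A134={t16} A145={t30} A156={t4} A235={t35} A245={t29} A246={t18} A346={t25} A356={t5}
C dims 6,15,10; δ0: rk 6, SNF 1^5·2; δ1: rk 9, SNF 1^9
degree 0: 6−6−0 = 0 → Ȟ^0 ≅ 0
degree 1: 15−9−6 = 0 plus torsion [2] → Ȟ^1 ≅ Z/2
degree 2: 10−0−9 = 1 → Ȟ^2 ≅ Z


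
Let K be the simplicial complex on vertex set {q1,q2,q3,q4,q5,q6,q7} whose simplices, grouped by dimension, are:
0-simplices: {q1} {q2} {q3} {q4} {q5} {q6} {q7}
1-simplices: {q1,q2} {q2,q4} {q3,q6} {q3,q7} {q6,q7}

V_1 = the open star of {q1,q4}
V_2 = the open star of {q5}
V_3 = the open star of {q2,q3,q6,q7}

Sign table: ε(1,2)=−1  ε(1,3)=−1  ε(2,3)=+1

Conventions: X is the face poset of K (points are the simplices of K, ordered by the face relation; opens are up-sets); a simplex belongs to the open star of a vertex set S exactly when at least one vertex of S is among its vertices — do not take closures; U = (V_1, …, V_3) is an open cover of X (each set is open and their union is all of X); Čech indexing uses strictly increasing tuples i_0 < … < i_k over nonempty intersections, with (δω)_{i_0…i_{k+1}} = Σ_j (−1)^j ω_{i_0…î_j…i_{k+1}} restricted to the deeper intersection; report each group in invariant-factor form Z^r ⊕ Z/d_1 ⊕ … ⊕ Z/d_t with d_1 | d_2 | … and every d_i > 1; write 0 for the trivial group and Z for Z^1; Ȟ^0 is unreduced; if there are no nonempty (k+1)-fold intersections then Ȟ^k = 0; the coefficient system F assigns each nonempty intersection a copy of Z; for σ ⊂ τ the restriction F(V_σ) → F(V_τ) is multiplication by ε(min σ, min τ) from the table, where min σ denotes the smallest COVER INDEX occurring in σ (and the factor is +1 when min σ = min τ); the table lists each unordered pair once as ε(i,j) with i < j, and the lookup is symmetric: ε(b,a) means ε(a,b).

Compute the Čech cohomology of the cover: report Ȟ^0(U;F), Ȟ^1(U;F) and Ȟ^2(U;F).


Ȟ^0(U;F) ≅ Z^2,  Ȟ^1(U;F) ≅ 0,  Ȟ^2(U;F) ≅ 0

nonempty intersections:
  V1={{q1},{q4},{q1,q2},{q2,q4}} V2={{q5}} V3={{q2},{q3},{q6},{q7},{q1,q2},{q2,q4},{q3,q6},{q3,q7},{q6,q7}}
  V13={{q1,q2},{q2,q4}}
C dims 3,1; δ0: rk 1, SNF 1^1
Ȟ^0: (3−1)−0=2 ⇒ Z^2
Ȟ^1: (1−0)−1=0 ⇒ 0
Ȟ^2: (0−0)−0=0 ⇒ 0


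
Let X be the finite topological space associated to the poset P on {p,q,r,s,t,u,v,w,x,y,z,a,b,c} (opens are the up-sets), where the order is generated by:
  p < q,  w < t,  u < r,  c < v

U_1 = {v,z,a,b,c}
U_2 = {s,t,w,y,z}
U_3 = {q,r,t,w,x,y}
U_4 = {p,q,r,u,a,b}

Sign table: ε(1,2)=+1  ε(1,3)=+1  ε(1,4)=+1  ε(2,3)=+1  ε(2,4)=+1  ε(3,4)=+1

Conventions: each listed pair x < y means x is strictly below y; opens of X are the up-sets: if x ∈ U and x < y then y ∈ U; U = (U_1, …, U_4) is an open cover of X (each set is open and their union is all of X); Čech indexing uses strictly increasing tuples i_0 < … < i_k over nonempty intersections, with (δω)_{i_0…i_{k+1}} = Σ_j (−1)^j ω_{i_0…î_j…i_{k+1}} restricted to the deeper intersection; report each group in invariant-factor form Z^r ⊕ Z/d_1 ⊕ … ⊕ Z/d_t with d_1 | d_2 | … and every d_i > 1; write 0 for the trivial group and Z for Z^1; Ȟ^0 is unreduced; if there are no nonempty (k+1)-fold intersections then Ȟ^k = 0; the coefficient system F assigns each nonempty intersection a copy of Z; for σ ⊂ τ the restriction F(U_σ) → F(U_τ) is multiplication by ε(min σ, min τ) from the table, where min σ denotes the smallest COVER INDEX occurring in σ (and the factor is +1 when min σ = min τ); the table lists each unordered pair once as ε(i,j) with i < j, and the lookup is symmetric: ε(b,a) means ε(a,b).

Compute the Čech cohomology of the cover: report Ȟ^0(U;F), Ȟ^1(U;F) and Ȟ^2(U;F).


intersection data:
  U12={z} U14={a,b} U23={t,w,y} U34={q,r}
C dims 4,4; δ0: rk 3, SNF 1^3
Ȟ^0 = (4 − 3) − 0 = 1, so Ȟ^0 ≅ Z
Ȟ^1 = (4 − 0) − 3 = 1, so Ȟ^1 ≅ Z
Ȟ^2 = (0 − 0) − 0 = 0, so Ȟ^2 ≅ 0

Ȟ^0(U;F) ≅ Z, Ȟ^1(U;F) ≅ Z and Ȟ^2(U;F) ≅ 0


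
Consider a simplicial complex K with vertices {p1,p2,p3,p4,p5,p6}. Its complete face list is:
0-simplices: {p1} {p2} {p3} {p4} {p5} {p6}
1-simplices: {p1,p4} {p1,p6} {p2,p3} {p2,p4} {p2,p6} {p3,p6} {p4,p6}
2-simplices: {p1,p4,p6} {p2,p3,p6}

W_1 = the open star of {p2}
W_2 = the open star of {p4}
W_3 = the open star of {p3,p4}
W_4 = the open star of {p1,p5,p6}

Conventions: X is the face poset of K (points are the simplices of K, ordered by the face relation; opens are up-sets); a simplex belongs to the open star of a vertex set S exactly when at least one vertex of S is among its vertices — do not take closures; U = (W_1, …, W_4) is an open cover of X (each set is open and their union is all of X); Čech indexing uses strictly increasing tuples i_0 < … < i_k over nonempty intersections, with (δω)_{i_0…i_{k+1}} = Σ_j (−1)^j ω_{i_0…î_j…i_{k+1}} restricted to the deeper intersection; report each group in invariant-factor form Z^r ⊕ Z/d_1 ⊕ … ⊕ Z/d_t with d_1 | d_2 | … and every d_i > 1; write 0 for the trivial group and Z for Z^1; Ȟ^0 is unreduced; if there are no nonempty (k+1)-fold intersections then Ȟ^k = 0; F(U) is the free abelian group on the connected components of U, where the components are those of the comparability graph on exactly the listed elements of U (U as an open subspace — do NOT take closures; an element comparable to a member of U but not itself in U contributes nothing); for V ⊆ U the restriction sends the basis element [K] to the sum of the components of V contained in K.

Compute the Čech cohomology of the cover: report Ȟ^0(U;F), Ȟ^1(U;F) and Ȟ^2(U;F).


Ȟ^0 ≅ Z^2,  Ȟ^1 ≅ Z,  Ȟ^2 ≅ 0

nerve simplices:
  W1={{p2},{p2,p3},{p2,p4},{p2,p6},{p2,p3,p6}} W2={{p4},{p1,p4},{p2,p4},{p4,p6},{p1,p4,p6}} W3={{p3},{p4},{p1,p4},{p2,p3},{p2,p4},{p3,p6},{p4,p6},{p1,p4,p6},{p2,p3,p6}} W4={{p1},{p5},{p6},{p1,p4},{p1,p6},{p2,p6},{p3,p6},{p4,p6},{p1,p4,p6},{p2,p3,p6}}
  W12={{p2,p4}} W13={{p2,p3},{p2,p4},{p2,p3,p6}} W14={{p2,p6},{p2,p3,p6}} W23={{p4},{p1,p4},{p2,p4},{p4,p6},{p1,p4,p6}} W24={{p1,p4},{p4,p6},{p1,p4,p6}} W34={{p1,p4},{p3,p6},{p4,p6},{p1,p4,p6},{p2,p3,p6}}
  W123={{p2,p4}} W134={{p2,p3,p6}} W234={{p1,p4},{p4,p6},{p1,p4,p6}}
components per intersection:
  W1: {{p2},{p2,p3},{p2,p4},{p2,p6},{p2,p3,p6}}
  W2: {{p4},{p1,p4},{p2,p4},{p4,p6},{p1,p4,p6}}
  W3: {{p3},{p2,p3},{p3,p6},{p2,p3,p6}} {{p4},{p1,p4},{p2,p4},{p4,p6},{p1,p4,p6}}
  W4: {{p1},{p6},{p1,p4},{p1,p6},{p2,p6},{p3,p6},{p4,p6},{p1,p4,p6},{p2,p3,p6}} {{p5}}
  W12: {{p2,p4}}
  W13: {{p2,p3},{p2,p3,p6}} {{p2,p4}}
  W14: {{p2,p6},{p2,p3,p6}}
  W23: {{p4},{p1,p4},{p2,p4},{p4,p6},{p1,p4,p6}}
  W24: {{p1,p4},{p4,p6},{p1,p4,p6}}
  W34: {{p1,p4},{p4,p6},{p1,p4,p6}} {{p3,p6},{p2,p3,p6}}
  W123: {{p2,p4}}
  W134: {{p2,p3,p6}}
  W234: {{p1,p4},{p4,p6},{p1,p4,p6}}
C dims 6,8,3; δ0: rk 4, SNF 1^4; δ1: rk 3, SNF 1^3
degree 0: 6−4−0 = 2 → Ȟ^0 ≅ Z^2
degree 1: 8−3−4 = 1 → Ȟ^1 ≅ Z
degree 2: 3−0−3 = 0 → Ȟ^2 ≅ 0
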